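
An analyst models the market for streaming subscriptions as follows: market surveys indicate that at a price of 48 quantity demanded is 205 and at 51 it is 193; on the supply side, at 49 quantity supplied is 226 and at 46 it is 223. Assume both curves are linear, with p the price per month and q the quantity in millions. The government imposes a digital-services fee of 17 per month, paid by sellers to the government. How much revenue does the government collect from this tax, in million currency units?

Demand slope: (193 − 205)/(51 − 48) = -4, so qd = 397 − 4p.
Supply slope: (223 − 226)/(46 − 49) = 1, so qs = p + 177.
Before the tax: set 397 − 4p = p + 177 → p* = 44, q* = 221.
With the tax collected from sellers, supply shifts: qs = (p − 17) + 177.
Solving gives q = 207.4 with consumers paying 47.4 and sellers receiving 30.4 (the 17 wedge).
Revenue = t · Q = 17 · 207.4 = 3525.8.

Tax revenue = 3525.8 million.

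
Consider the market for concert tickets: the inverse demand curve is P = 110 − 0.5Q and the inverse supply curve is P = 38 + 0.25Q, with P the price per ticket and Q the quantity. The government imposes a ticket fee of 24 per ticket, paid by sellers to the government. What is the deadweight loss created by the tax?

Deadweight loss = 384.

Rewrite in direct form: Qd = 220 − 2P and Qs = 4P − 152.
Without the tax, 220 − 2P = 4P − 152 gives 6P = 372, so P* = 62 and Q* = 96.
With the tax collected from sellers, supply shifts: Qs = 4(P − 24) − 152.
New equilibrium: consumers pay 78, sellers receive 54, Q = 64. (Wedge: Pb − Ps = 24.)
Quantity falls by |ΔQ| = |96 − 64| = 32.
DWL = ½ · t · |ΔQ| = ½ · 24 · 32 = 384.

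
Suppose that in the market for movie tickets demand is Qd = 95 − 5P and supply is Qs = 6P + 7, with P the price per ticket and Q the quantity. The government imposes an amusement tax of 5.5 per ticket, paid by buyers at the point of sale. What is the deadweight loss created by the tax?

Deadweight loss = 41.25.

Before the tax: set 95 − 5P = 6P + 7 → P* = 8, Q* = 55.
With the tax collected from buyers, demand (in seller-price terms) shifts: Qd = 95 − 5(P + 5.5).
Solving gives Q = 40 with buyers paying 11 and producers receiving 5.5 (the 5.5 wedge).
Quantity falls by |ΔQ| = |55 − 40| = 15.
DWL = ½ · t · |ΔQ| = ½ · 5.5 · 15 = 41.25.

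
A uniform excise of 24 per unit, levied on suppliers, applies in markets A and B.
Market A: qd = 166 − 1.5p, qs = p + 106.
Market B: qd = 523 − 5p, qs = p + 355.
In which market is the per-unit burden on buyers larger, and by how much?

Market A, by 5.6.

Market A: pre-tax p* = 24, q* = 130; post-tax q = 115.6; per-unit burden on buyers = 9.6.
Market B: pre-tax p* = 28, q* = 383; post-tax q = 363; per-unit burden on buyers = 4.
Difference: 9.6 vs 4 → market A is larger by 5.6.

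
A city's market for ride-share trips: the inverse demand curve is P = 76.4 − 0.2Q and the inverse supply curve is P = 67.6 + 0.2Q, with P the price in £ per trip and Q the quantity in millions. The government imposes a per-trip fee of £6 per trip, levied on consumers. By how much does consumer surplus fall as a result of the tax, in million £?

Inverting to Q(P) form: Qd = 382 − 5P; Qs = 5P − 338.
Without the tax, 382 − 5P = 5P − 338 gives 10P = 720, so P* = £72 and Q* = 22.
With the tax collected from consumers, demand (in seller-price terms) shifts: Qd = 382 − 5(P + 6).
Solving gives Q = 7 with consumers paying £75 and suppliers receiving £69 (the £6 wedge).
ΔCS is the trapezoid between Q = 7 and Q = 22 of height £3: ½ · (22 + 7) · 3 = £43.5.

Consumer surplus falls by £43.5 million.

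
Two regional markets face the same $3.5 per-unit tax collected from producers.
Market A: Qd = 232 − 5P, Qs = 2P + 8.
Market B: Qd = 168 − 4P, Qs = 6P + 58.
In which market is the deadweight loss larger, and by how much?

Market A: pre-tax P* = $32, Q* = 72; post-tax Q = 67; deadweight loss = $8.75.
Market B: pre-tax P* = $11, Q* = 124; post-tax Q = 115.6; deadweight loss = $14.7.
Difference: $8.75 vs $14.7 → market B is larger by $5.95.

Market B, by $5.95.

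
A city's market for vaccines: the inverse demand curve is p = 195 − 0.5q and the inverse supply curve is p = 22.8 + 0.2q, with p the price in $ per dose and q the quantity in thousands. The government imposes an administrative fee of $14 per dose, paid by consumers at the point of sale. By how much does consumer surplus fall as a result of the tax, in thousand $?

Inverting to q(p) form: qd = 390 − 2p; qs = 5p − 114.
Before the tax: set 390 − 2p = 5p − 114 → p* = $72, q* = 246.
With the tax collected from consumers, demand (in seller-price terms) shifts: qd = 390 − 2(p + 14).
Solving gives q = 226 with consumers paying $82 and suppliers receiving $68 (the $14 wedge).
ΔCS is the trapezoid between Q = 226 and Q = 246 of height $10: ½ · (246 + 226) · 10 = $2360.

Consumer surplus falls by $2360 thousand.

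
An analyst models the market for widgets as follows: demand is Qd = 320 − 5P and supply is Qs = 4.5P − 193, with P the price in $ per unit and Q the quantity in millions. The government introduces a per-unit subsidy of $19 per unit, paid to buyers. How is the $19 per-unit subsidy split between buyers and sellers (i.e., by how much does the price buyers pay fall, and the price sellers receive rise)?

Without the subsidy, 320 − 5P = 4.5P − 193 gives 9.5P = 513, so P* = $54 and Q* = 50.
With a per-unit subsidy paid to buyers, each effectively pays P − 19, so demand becomes Qd = 320 − 5(P − 19).
New equilibrium: buyers pay $45, sellers receive $64, Q = 95. (Wedge: Pb − Ps = −19.)
Gain to buyers: $9; to sellers: $10. (They sum to $19.)

Buyers gain $9 per unit; sellers gain $10 per unit.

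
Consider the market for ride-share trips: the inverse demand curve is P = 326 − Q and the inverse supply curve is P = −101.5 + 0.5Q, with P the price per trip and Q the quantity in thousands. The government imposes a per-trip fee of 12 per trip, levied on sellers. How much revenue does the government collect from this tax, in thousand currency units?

Tax revenue = 3324 thousand.

Rewrite in direct form: Qd = 326 − P and Qs = 2P + 203.
Without the tax, 326 − P = 2P + 203 gives 3P = 123, so P* = 41 and Q* = 285.
With the tax collected from sellers, supply shifts: Qs = 2(P − 12) + 203.
New equilibrium: consumers pay 49, sellers receive 37, Q = 277. (Wedge: Pb − Ps = 12.)
Revenue = t · Q = 12 · 277 = 3324.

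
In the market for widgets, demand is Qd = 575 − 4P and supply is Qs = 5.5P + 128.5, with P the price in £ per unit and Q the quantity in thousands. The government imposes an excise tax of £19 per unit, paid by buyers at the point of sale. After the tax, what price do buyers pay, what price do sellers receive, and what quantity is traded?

Buyers pay £58; sellers receive £39; quantity = 343.

Before the tax: set 575 − 4P = 5.5P + 128.5 → P* = £47, Q* = 387.
With the tax collected from buyers, demand (in seller-price terms) shifts: Qd = 575 − 4(P + 19).
New equilibrium: buyers pay £58, sellers receive £39, Q = 343. (Wedge: Pb − Ps = 19.)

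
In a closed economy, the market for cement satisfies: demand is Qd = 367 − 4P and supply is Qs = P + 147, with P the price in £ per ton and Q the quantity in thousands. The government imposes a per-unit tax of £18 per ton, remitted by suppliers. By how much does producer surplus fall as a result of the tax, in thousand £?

Before the tax: set 367 − 4P = P + 147 → P* = £44, Q* = 191.
With the tax collected from suppliers, supply shifts: Qs = (P − 18) + 147.
New equilibrium: buyers pay £47.6, suppliers receive £29.6, Q = 176.6. (Wedge: Pb − Ps = 18.)
ΔPS is the trapezoid between Q = 176.6 and Q = 191 of height £14.4: ½ · (191 + 176.6) · 14.4 = £2646.72.

Producer surplus falls by £2646.72 thousand.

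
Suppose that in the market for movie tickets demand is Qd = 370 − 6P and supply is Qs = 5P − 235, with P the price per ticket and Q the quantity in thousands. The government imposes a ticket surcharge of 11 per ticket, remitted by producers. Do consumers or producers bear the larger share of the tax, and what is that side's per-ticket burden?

Producers bear the larger share: 6 per ticket.

Without the tax, 370 − 6P = 5P − 235 gives 11P = 605, so P* = 55 and Q* = 40.
With the tax collected from producers, supply shifts: Qs = 5(P − 11) − 235.
New equilibrium: consumers pay 60, producers receive 49, Q = 10. (Wedge: Pb − Ps = 11.)
Per-ticket burden: consumers 5, producers 6.
Producers take the larger share because supply is less price-elastic here (demand slope 6 vs supply slope 5).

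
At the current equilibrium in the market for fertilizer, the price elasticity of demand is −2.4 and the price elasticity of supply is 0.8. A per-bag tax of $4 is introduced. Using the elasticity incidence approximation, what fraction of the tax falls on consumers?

Incidence ratio: consumers' share ≈ εs / (εs + |εd|) = 0.8 / (0.8 + 2.4) = 0.25.
Supply is the less elastic side, so consumers bear the smaller share.

Consumers' share ≈ 0.25.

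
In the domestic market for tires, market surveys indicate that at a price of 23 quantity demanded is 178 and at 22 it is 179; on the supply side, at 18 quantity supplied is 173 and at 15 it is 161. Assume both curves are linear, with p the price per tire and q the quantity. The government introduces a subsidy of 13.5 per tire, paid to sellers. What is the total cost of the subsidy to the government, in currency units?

Demand slope: (179 − 178)/(22 − 23) = -1, so qd = 201 − p.
Supply slope: (161 − 173)/(15 − 18) = 4, so qs = 4p + 101.
Without the subsidy, 201 − p = 4p + 101 gives 5p = 100, so p* = 20 and q* = 181.
With a per-unit subsidy paid to sellers, each receives p + 13.5 per unit sold, so supply becomes qs = 4(p + 13.5) + 101.
New equilibrium: consumers pay 9.2, sellers receive 22.7, q = 191.8. (Wedge: pb − ps = −13.5.)
Outlay = t · Q = 13.5 · 191.8 = 2589.3.

Government outlay = 2589.3.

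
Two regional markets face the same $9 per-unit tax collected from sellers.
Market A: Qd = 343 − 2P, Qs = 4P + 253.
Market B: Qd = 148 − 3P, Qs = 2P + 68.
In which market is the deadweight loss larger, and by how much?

Market A: pre-tax P* = $15, Q* = 313; post-tax Q = 301; deadweight loss = $54.
Market B: pre-tax P* = $16, Q* = 100; post-tax Q = 89.2; deadweight loss = $48.6.
Difference: $54 vs $48.6 → market A is larger by $5.4.

Market A, by $5.4.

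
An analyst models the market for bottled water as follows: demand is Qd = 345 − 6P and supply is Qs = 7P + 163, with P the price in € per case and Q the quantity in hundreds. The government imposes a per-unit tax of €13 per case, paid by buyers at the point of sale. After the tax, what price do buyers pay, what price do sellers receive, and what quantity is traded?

Buyers pay €21; sellers receive €8; quantity = 219.

Without the tax, 345 − 6P = 7P + 163 gives 13P = 182, so P* = €14 and Q* = 261.
With the tax collected from buyers, demand (in seller-price terms) shifts: Qd = 345 − 6(P + 13).
New equilibrium: buyers pay €21, sellers receive €8, Q = 219. (Wedge: Pb − Ps = 13.)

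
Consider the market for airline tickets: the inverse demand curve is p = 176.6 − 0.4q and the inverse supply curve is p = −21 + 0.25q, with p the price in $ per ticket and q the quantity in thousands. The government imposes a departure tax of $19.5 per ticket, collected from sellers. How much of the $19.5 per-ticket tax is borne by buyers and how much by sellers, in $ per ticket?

Rewrite in direct form: qd = 441.5 − 2.5p and qs = 4p + 84.
Before the tax: set 441.5 − 2.5p = 4p + 84 → p* = $55, q* = 304.
With the tax collected from sellers, supply shifts: qs = 4(p − 19.5) + 84.
Solving gives q = 274 with buyers paying $67 and sellers receiving $47.5 (the $19.5 wedge).
Burden on buyers: $12; on sellers: $7.5. (They sum to $19.5.)

Buyers bear $12 per ticket; sellers bear $7.5 per ticket.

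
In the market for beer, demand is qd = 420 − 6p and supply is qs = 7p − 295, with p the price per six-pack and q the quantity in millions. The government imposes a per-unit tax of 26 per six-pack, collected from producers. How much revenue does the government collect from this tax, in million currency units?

Without the tax, 420 − 6p = 7p − 295 gives 13p = 715, so p* = 55 and q* = 90.
With the tax collected from producers, supply shifts: qs = 7(p − 26) − 295.
Solving gives q = 6 with buyers paying 69 and producers receiving 43 (the 26 wedge).
Revenue = t · Q = 26 · 6 = 156.

Tax revenue = 156 million.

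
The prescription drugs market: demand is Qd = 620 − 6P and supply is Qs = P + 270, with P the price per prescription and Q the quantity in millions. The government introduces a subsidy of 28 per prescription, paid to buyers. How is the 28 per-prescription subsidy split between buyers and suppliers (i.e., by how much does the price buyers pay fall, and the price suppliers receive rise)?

Buyers gain 4 per prescription; suppliers gain 24 per prescription.

Without the subsidy, 620 − 6P = P + 270 gives 7P = 350, so P* = 50 and Q* = 320.
With a per-unit subsidy paid to buyers, each effectively pays P − 28, so demand becomes Qd = 620 − 6(P − 28).
Solving gives Q = 344 with buyers paying 46 and suppliers receiving 74 (the 28 wedge).
Gain to buyers: 4; to suppliers: 24. (They sum to 28.)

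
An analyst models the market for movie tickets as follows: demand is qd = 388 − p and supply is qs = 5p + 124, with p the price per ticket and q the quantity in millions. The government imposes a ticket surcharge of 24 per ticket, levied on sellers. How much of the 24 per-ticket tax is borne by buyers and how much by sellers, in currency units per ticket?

Without the tax, 388 − p = 5p + 124 gives 6p = 264, so p* = 44 and q* = 344.
With the tax collected from sellers, supply shifts: qs = 5(p − 24) + 124.
New equilibrium: buyers pay 64, sellers receive 40, q = 324. (Wedge: pb − ps = 24.)
Burden on buyers: 20; on sellers: 4. (They sum to 24.)
The less price-elastic side of the market bears the larger share of a per-unit tax.

Buyers bear 20 per ticket; sellers bear 4 per ticket.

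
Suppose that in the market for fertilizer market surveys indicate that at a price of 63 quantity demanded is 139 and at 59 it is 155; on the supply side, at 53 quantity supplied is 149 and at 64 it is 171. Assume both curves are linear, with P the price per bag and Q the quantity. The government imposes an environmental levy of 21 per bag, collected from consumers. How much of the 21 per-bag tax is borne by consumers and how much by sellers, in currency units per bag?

Consumers bear 7 per bag; sellers bear 14 per bag.

Demand slope: (155 − 139)/(59 − 63) = -4, so Qd = 391 − 4P.
Supply slope: (171 − 149)/(64 − 53) = 2, so Qs = 2P + 43.
Before the tax: set 391 − 4P = 2P + 43 → P* = 58, Q* = 159.
With the tax collected from consumers, demand (in seller-price terms) shifts: Qd = 391 − 4(P + 21).
New equilibrium: consumers pay 65, sellers receive 44, Q = 131. (Wedge: Pb − Ps = 21.)
Burden on consumers: 7; on sellers: 14. (They sum to 21.)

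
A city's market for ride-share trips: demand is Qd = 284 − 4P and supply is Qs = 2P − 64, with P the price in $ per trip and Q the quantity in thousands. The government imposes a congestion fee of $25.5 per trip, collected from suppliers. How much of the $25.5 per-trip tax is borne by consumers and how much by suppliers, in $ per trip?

Consumers bear $8.5 per trip; suppliers bear $17 per trip.

Before the tax: set 284 − 4P = 2P − 64 → P* = $58, Q* = 52.
With the tax collected from suppliers, supply shifts: Qs = 2(P − 25.5) − 64.
Solving gives Q = 18 with consumers paying $66.5 and suppliers receiving $41 (the $25.5 wedge).
Burden on consumers: $8.5; on suppliers: $17. (They sum to $25.5.)
The less price-elastic side of the market bears the larger share of a per-unit tax.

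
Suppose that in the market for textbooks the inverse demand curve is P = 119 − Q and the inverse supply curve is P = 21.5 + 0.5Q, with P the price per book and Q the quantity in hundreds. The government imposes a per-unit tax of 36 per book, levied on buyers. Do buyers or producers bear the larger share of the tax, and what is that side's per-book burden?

Rewrite in direct form: Qd = 119 − P and Qs = 2P − 43.
Without the tax, 119 − P = 2P − 43 gives 3P = 162, so P* = 54 and Q* = 65.
With the tax collected from buyers, demand (in seller-price terms) shifts: Qd = 119 − (P + 36).
New equilibrium: buyers pay 78, producers receive 42, Q = 41. (Wedge: Pb − Ps = 36.)
Per-book burden: buyers 24, producers 12.
Buyers take the larger share because demand is less price-elastic here (demand slope 1 vs supply slope 2).

Buyers bear the larger share: 24 per book.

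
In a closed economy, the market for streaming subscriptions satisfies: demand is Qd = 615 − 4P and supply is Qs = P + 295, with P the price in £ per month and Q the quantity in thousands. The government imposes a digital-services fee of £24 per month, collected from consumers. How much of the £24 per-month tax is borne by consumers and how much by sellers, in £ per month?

Without the tax, 615 − 4P = P + 295 gives 5P = 320, so P* = £64 and Q* = 359.
With the tax collected from consumers, demand (in seller-price terms) shifts: Qd = 615 − 4(P + 24).
New equilibrium: consumers pay £68.8, sellers receive £44.8, Q = 339.8. (Wedge: Pb − Ps = 24.)
Burden on consumers: £4.8; on sellers: £19.2. (They sum to £24.)
The less price-elastic side of the market bears the larger share of a per-unit tax.

Consumers bear £4.8 per month; sellers bear £19.2 per month.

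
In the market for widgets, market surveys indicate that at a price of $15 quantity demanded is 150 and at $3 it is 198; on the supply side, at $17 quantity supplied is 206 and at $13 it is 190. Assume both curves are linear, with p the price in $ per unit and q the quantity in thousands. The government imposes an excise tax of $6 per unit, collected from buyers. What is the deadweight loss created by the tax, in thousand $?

Deadweight loss = $36 thousand.

Demand slope: (198 − 150)/(3 − 15) = -4, so qd = 210 − 4p.
Supply slope: (190 − 206)/(13 − 17) = 4, so qs = 4p + 138.
Without the tax, 210 − 4p = 4p + 138 gives 8p = 72, so p* = $9 and q* = 174.
With the tax collected from buyers, demand (in seller-price terms) shifts: qd = 210 − 4(p + 6).
New equilibrium: buyers pay $12, producers receive $6, q = 162. (Wedge: pb − ps = 6.)
Quantity falls by |ΔQ| = |174 − 162| = 12.
DWL = ½ · t · |ΔQ| = ½ · 6 · 12 = $36.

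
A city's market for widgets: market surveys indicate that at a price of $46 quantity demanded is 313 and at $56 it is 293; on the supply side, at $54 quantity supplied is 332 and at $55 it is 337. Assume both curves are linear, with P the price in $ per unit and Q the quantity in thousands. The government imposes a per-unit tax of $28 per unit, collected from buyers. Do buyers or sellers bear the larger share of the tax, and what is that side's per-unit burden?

Demand slope: (293 − 313)/(56 − 46) = -2, so Qd = 405 − 2P.
Supply slope: (337 − 332)/(55 − 54) = 5, so Qs = 5P + 62.
Without the tax, 405 − 2P = 5P + 62 gives 7P = 343, so P* = $49 and Q* = 307.
With the tax collected from buyers, demand (in seller-price terms) shifts: Qd = 405 − 2(P + 28).
Solving gives Q = 267 with buyers paying $69 and sellers receiving $41 (the $28 wedge).
Per-unit burden: buyers $20, sellers $8.
Buyers take the larger share because demand is less price-elastic here (demand slope 2 vs supply slope 5).
The less price-elastic side of the market bears the larger share of a per-unit tax.

Buyers bear the larger share: $20 per unit.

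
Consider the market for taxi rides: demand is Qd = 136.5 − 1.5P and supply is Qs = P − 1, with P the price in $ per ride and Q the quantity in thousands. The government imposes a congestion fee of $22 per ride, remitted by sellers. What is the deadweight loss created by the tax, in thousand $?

Deadweight loss = $145.2 thousand.

Without the tax, 136.5 − 1.5P = P − 1 gives 2.5P = 137.5, so P* = $55 and Q* = 54.
With the tax collected from sellers, supply shifts: Qs = (P − 22) − 1.
Solving gives Q = 40.8 with consumers paying $63.8 and sellers receiving $41.8 (the $22 wedge).
Quantity falls by |ΔQ| = |54 − 40.8| = 13.2.
DWL = ½ · t · |ΔQ| = ½ · 22 · 13.2 = $145.2.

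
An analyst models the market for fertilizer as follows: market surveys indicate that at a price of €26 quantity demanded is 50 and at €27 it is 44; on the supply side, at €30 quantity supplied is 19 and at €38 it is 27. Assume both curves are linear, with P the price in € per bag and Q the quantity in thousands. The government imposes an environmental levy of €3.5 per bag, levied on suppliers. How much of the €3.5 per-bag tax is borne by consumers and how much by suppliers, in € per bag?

Demand slope: (44 − 50)/(27 − 26) = -6, so Qd = 206 − 6P.
Supply slope: (27 − 19)/(38 − 30) = 1, so Qs = P − 11.
Before the tax: set 206 − 6P = P − 11 → P* = €31, Q* = 20.
With the tax collected from suppliers, supply shifts: Qs = (P − 3.5) − 11.
New equilibrium: consumers pay €31.5, suppliers receive €28, Q = 17. (Wedge: Pb − Ps = 3.5.)
Burden on consumers: €0.5; on suppliers: €3. (They sum to €3.5.)
The less price-elastic side of the market bears the larger share of a per-unit tax.

Consumers bear €0.5 per bag; suppliers bear €3 per bag.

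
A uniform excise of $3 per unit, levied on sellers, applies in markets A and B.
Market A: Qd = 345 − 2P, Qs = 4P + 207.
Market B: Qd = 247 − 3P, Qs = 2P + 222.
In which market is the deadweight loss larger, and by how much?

Market A: pre-tax P* = $23, Q* = 299; post-tax Q = 295; deadweight loss = $6.
Market B: pre-tax P* = $5, Q* = 232; post-tax Q = 228.4; deadweight loss = $5.4.
Difference: $6 vs $5.4 → market A is larger by $0.6.

Market A, by $0.6.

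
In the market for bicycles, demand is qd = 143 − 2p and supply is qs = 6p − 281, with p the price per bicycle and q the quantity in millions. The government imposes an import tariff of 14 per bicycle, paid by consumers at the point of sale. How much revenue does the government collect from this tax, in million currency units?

Tax revenue = 224 million.

Without the tax, 143 − 2p = 6p − 281 gives 8p = 424, so p* = 53 and q* = 37.
With the tax collected from consumers, demand (in seller-price terms) shifts: qd = 143 − 2(p + 14).
Solving gives q = 16 with consumers paying 63.5 and sellers receiving 49.5 (the 14 wedge).
Revenue = t · Q = 14 · 16 = 224.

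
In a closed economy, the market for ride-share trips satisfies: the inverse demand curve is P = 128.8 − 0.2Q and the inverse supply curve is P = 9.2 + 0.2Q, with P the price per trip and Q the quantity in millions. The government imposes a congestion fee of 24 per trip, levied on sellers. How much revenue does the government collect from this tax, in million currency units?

Rewrite in direct form: Qd = 644 − 5P and Qs = 5P − 46.
Without the tax, 644 − 5P = 5P − 46 gives 10P = 690, so P* = 69 and Q* = 299.
With the tax collected from sellers, supply shifts: Qs = 5(P − 24) − 46.
New equilibrium: consumers pay 81, sellers receive 57, Q = 239. (Wedge: Pb − Ps = 24.)
Revenue = t · Q = 24 · 239 = 5736.

Tax revenue = 5736 million.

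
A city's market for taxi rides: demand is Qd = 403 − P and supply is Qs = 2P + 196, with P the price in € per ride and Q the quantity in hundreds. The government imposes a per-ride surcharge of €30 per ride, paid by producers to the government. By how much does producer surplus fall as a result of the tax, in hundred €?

Before the tax: set 403 − P = 2P + 196 → P* = €69, Q* = 334.
With the tax collected from producers, supply shifts: Qs = 2(P − 30) + 196.
Solving gives Q = 314 with consumers paying €89 and producers receiving €59 (the €30 wedge).
ΔPS is the trapezoid between Q = 314 and Q = 334 of height €10: ½ · (334 + 314) · 10 = €3240.

Producer surplus falls by €3240 hundred.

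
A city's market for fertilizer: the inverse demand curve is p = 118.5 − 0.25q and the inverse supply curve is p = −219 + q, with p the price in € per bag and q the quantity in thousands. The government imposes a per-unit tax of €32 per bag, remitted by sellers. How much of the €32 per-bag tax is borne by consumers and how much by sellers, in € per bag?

Inverting to q(p) form: qd = 474 − 4p; qs = p + 219.
Before the tax: set 474 − 4p = p + 219 → p* = €51, q* = 270.
With the tax collected from sellers, supply shifts: qs = (p − 32) + 219.
Solving gives q = 244.4 with consumers paying €57.4 and sellers receiving €25.4 (the €32 wedge).
Burden on consumers: €6.4; on sellers: €25.6. (They sum to €32.)

Consumers bear €6.4 per bag; sellers bear €25.6 per bag.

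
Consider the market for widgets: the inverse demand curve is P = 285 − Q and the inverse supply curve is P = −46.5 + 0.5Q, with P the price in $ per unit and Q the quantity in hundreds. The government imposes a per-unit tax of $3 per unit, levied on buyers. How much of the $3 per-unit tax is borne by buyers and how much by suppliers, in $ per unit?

Inverting to Q(P) form: Qd = 285 − P; Qs = 2P + 93.
Before the tax: set 285 − P = 2P + 93 → P* = $64, Q* = 221.
With the tax collected from buyers, demand (in seller-price terms) shifts: Qd = 285 − (P + 3).
Solving gives Q = 219 with buyers paying $66 and suppliers receiving $63 (the $3 wedge).
Burden on buyers: $2; on suppliers: $1. (They sum to $3.)

Buyers bear $2 per unit; suppliers bear $1 per unit.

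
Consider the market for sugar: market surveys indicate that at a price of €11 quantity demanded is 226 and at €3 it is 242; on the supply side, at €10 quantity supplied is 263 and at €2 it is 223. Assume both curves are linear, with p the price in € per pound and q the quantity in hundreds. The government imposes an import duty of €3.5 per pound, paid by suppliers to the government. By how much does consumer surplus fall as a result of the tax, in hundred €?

Consumer surplus falls by €588.75 hundred.

Demand slope: (242 − 226)/(3 − 11) = -2, so qd = 248 − 2p.
Supply slope: (223 − 263)/(2 − 10) = 5, so qs = 5p + 213.
Without the tax, 248 − 2p = 5p + 213 gives 7p = 35, so p* = €5 and q* = 238.
With the tax collected from suppliers, supply shifts: qs = 5(p − 3.5) + 213.
New equilibrium: buyers pay €7.5, suppliers receive €4, q = 233. (Wedge: pb − ps = 3.5.)
ΔCS is the trapezoid between Q = 233 and Q = 238 of height €2.5: ½ · (238 + 233) · 2.5 = €588.75.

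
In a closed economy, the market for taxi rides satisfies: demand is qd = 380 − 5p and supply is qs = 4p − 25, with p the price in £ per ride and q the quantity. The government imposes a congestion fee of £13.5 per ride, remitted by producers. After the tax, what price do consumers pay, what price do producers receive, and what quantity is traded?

Before the tax: set 380 − 5p = 4p − 25 → p* = £45, q* = 155.
With the tax collected from producers, supply shifts: qs = 4(p − 13.5) − 25.
New equilibrium: consumers pay £51, producers receive £37.5, q = 125. (Wedge: pb − ps = 13.5.)
The less price-elastic side of the market bears the larger share of a per-unit tax.

Consumers pay £51; producers receive £37.5; quantity = 125.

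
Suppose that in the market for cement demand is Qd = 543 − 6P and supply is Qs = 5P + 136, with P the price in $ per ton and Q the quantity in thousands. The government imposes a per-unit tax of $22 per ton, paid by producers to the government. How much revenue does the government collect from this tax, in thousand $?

Tax revenue = $5742 thousand.

Without the tax, 543 − 6P = 5P + 136 gives 11P = 407, so P* = $37 and Q* = 321.
With the tax collected from producers, supply shifts: Qs = 5(P − 22) + 136.
Solving gives Q = 261 with buyers paying $47 and producers receiving $25 (the $22 wedge).
Revenue = t · Q = 22 · 261 = $5742.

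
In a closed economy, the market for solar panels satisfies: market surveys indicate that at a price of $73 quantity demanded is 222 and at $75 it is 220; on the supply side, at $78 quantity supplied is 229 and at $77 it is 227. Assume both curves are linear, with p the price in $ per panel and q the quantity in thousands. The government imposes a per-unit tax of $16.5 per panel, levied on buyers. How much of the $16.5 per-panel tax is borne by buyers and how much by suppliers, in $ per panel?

Buyers bear $11 per panel; suppliers bear $5.5 per panel.

Demand slope: (220 − 222)/(75 − 73) = -1, so qd = 295 − p.
Supply slope: (227 − 229)/(77 − 78) = 2, so qs = 2p + 73.
Without the tax, 295 − p = 2p + 73 gives 3p = 222, so p* = $74 and q* = 221.
With the tax collected from buyers, demand (in seller-price terms) shifts: qd = 295 − (p + 16.5).
New equilibrium: buyers pay $85, suppliers receive $68.5, q = 210. (Wedge: pb − ps = 16.5.)
Burden on buyers: $11; on suppliers: $5.5. (They sum to $16.5.)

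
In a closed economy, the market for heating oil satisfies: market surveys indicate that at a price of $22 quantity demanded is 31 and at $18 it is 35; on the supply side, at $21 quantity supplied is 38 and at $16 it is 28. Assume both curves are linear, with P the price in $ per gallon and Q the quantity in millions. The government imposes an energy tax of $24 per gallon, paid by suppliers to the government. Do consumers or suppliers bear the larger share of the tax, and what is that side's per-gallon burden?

Demand slope: (35 − 31)/(18 − 22) = -1, so Qd = 53 − P.
Supply slope: (28 − 38)/(16 − 21) = 2, so Qs = 2P − 4.
Without the tax, 53 − P = 2P − 4 gives 3P = 57, so P* = $19 and Q* = 34.
With the tax collected from suppliers, supply shifts: Qs = 2(P − 24) − 4.
Solving gives Q = 18 with consumers paying $35 and suppliers receiving $11 (the $24 wedge).
Per-gallon burden: consumers $16, suppliers $8.
Consumers take the larger share because demand is less price-elastic here (demand slope 1 vs supply slope 2).

Consumers bear the larger share: $16 per gallon.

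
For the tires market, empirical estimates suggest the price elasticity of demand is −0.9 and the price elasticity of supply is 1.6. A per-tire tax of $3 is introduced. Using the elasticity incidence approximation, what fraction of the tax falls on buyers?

Incidence ratio: buyers' share ≈ εs / (εs + |εd|) = 1.6 / (1.6 + 0.9) = 0.64.
Supply is the more elastic side, so buyers bear the larger share.

Buyers' share ≈ 0.64.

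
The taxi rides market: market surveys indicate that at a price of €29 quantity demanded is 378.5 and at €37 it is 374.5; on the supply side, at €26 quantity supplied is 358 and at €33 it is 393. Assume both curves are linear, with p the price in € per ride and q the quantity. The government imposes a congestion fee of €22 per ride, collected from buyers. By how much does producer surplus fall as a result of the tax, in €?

Producer surplus falls by €746.

Demand slope: (374.5 − 378.5)/(37 − 29) = -0.5, so qd = 393 − 0.5p.
Supply slope: (393 − 358)/(33 − 26) = 5, so qs = 5p + 228.
Without the tax, 393 − 0.5p = 5p + 228 gives 5.5p = 165, so p* = €30 and q* = 378.
With the tax collected from buyers, demand (in seller-price terms) shifts: qd = 393 − 0.5(p + 22).
Solving gives q = 368 with buyers paying €50 and suppliers receiving €28 (the €22 wedge).
ΔPS is the trapezoid between Q = 368 and Q = 378 of height €2: ½ · (378 + 368) · 2 = €746.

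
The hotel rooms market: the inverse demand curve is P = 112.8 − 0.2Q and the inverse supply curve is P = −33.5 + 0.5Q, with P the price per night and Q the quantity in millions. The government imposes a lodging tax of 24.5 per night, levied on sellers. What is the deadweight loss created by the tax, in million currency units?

Rewrite in direct form: Qd = 564 − 5P and Qs = 2P + 67.
Before the tax: set 564 − 5P = 2P + 67 → P* = 71, Q* = 209.
With the tax collected from sellers, supply shifts: Qs = 2(P − 24.5) + 67.
New equilibrium: consumers pay 78, sellers receive 53.5, Q = 174. (Wedge: Pb − Ps = 24.5.)
Quantity falls by |ΔQ| = |209 − 174| = 35.
DWL = ½ · t · |ΔQ| = ½ · 24.5 · 35 = 428.75.

Deadweight loss = 428.75 million.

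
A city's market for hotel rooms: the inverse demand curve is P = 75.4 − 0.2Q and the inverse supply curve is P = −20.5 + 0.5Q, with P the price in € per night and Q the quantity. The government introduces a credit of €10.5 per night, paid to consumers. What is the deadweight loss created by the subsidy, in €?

Rewrite in direct form: Qd = 377 − 5P and Qs = 2P + 41.
Before the subsidy: set 377 − 5P = 2P + 41 → P* = €48, Q* = 137.
With a per-unit subsidy paid to consumers, each effectively pays P − 10.5, so demand becomes Qd = 377 − 5(P − 10.5).
Solving gives Q = 152 with consumers paying €45 and sellers receiving €55.5 (the €10.5 wedge).
Quantity rises by |ΔQ| = |137 − 152| = 15.
DWL = ½ · t · |ΔQ| = ½ · 10.5 · 15 = €78.75.

Deadweight loss = €78.75.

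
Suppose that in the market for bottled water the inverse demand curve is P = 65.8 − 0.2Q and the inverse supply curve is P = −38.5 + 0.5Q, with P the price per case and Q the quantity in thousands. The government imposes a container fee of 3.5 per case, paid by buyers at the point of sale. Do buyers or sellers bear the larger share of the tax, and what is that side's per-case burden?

Rewrite in direct form: Qd = 329 − 5P and Qs = 2P + 77.
Without the tax, 329 − 5P = 2P + 77 gives 7P = 252, so P* = 36 and Q* = 149.
With the tax collected from buyers, demand (in seller-price terms) shifts: Qd = 329 − 5(P + 3.5).
Solving gives Q = 144 with buyers paying 37 and sellers receiving 33.5 (the 3.5 wedge).
Per-case burden: buyers 1, sellers 2.5.
Sellers take the larger share because supply is less price-elastic here (demand slope 5 vs supply slope 2).
The less price-elastic side of the market bears the larger share of a per-unit tax.

Sellers bear the larger share: 2.5 per case.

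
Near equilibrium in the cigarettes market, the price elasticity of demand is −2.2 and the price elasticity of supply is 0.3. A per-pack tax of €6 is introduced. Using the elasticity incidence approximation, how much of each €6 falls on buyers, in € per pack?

Buyers bear ≈ €0.72 per pack.

Incidence ratio: buyers' share ≈ εs / (εs + |εd|) = 0.3 / (0.3 + 2.2) = 0.12.
So buyers bear ≈ 0.12 × €6 = €0.72; sellers bear €5.28.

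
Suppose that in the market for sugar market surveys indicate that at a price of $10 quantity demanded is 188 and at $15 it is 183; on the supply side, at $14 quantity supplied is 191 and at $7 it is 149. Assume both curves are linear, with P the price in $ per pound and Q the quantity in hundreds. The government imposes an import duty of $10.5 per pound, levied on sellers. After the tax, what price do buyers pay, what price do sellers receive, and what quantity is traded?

Demand slope: (183 − 188)/(15 − 10) = -1, so Qd = 198 − P.
Supply slope: (149 − 191)/(7 − 14) = 6, so Qs = 6P + 107.
Without the tax, 198 − P = 6P + 107 gives 7P = 91, so P* = $13 and Q* = 185.
With the tax collected from sellers, supply shifts: Qs = 6(P − 10.5) + 107.
New equilibrium: buyers pay $22, sellers receive $11.5, Q = 176. (Wedge: Pb − Ps = 10.5.)

Buyers pay $22; sellers receive $11.5; quantity = 176.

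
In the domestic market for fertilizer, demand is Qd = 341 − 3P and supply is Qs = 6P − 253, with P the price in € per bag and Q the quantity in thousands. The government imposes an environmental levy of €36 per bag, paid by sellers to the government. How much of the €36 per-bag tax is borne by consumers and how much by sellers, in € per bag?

Before the tax: set 341 − 3P = 6P − 253 → P* = €66, Q* = 143.
With the tax collected from sellers, supply shifts: Qs = 6(P − 36) − 253.
Solving gives Q = 71 with consumers paying €90 and sellers receiving €54 (the €36 wedge).
Burden on consumers: €24; on sellers: €12. (They sum to €36.)

Consumers bear €24 per bag; sellers bear €12 per bag.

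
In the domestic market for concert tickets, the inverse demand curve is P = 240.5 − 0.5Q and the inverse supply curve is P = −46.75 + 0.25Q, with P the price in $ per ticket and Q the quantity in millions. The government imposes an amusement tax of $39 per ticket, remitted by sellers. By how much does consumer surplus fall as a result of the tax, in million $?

Consumer surplus falls by $9282 million.

Rewrite in direct form: Qd = 481 − 2P and Qs = 4P + 187.
Before the tax: set 481 − 2P = 4P + 187 → P* = $49, Q* = 383.
With the tax collected from sellers, supply shifts: Qs = 4(P − 39) + 187.
Solving gives Q = 331 with buyers paying $75 and sellers receiving $36 (the $39 wedge).
ΔCS is the trapezoid between Q = 331 and Q = 383 of height $26: ½ · (383 + 331) · 26 = $9282.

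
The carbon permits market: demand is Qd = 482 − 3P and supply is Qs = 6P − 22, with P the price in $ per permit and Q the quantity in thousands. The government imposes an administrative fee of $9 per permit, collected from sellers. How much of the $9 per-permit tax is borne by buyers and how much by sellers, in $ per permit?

Buyers bear $6 per permit; sellers bear $3 per permit.

Before the tax: set 482 − 3P = 6P − 22 → P* = $56, Q* = 314.
With the tax collected from sellers, supply shifts: Qs = 6(P − 9) − 22.
Solving gives Q = 296 with buyers paying $62 and sellers receiving $53 (the $9 wedge).
Burden on buyers: $6; on sellers: $3. (They sum to $9.)
The less price-elastic side of the market bears the larger share of a per-unit tax.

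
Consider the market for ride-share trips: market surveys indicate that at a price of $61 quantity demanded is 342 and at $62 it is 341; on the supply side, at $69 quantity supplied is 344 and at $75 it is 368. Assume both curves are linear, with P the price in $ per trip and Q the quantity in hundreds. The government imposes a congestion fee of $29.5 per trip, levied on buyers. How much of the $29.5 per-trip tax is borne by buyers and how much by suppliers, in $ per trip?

Demand slope: (341 − 342)/(62 − 61) = -1, so Qd = 403 − P.
Supply slope: (368 − 344)/(75 − 69) = 4, so Qs = 4P + 68.
Before the tax: set 403 − P = 4P + 68 → P* = $67, Q* = 336.
With the tax collected from buyers, demand (in seller-price terms) shifts: Qd = 403 − (P + 29.5).
New equilibrium: buyers pay $90.6, suppliers receive $61.1, Q = 312.4. (Wedge: Pb − Ps = 29.5.)
Burden on buyers: $23.6; on suppliers: $5.9. (They sum to $29.5.)

Buyers bear $23.6 per trip; suppliers bear $5.9 per trip.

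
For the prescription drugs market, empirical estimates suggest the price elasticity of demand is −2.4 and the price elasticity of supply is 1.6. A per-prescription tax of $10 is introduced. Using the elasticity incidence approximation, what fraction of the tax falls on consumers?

Consumers' share ≈ 0.4.

Incidence ratio: consumers' share ≈ εs / (εs + |εd|) = 1.6 / (1.6 + 2.4) = 0.4.
Supply is the less elastic side, so consumers bear the smaller share.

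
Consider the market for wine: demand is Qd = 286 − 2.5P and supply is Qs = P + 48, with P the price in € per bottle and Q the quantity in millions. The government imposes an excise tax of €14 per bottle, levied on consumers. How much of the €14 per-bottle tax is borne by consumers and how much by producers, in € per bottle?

Consumers bear €4 per bottle; producers bear €10 per bottle.

Without the tax, 286 − 2.5P = P + 48 gives 3.5P = 238, so P* = €68 and Q* = 116.
With the tax collected from consumers, demand (in seller-price terms) shifts: Qd = 286 − 2.5(P + 14).
Solving gives Q = 106 with consumers paying €72 and producers receiving €58 (the €14 wedge).
Burden on consumers: €4; on producers: €10. (They sum to €14.)
The less price-elastic side of the market bears the larger share of a per-unit tax.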